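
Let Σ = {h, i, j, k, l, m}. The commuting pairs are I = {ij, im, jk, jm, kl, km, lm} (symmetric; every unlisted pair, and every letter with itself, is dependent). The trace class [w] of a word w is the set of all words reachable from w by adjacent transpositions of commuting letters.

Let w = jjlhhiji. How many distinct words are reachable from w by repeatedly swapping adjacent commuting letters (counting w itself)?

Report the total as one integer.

piece 0:j — minimal
piece 1:j rests on {0:j}
piece 2:l rests on {1:j}
piece 3:h rests on {2:l}
piece 4:h rests on {3:h}
piece 5:i rests on {4:h}
piece 6:j rests on {4:h}
piece 7:i rests on {5:i}
minimal pieces: {0:j}
ways to finish when only these pieces remain (= sum over removing one remaining piece with nothing left below it):
  1 left: {6}→1  {7}→1
  2 left: {5,7}→1  {6,7}→2
  3 left: {5,6,7}→3
  4 left: {4,5,6,7}→3
  5 left: {3,4,5,6,7}→3
  6 left: {2,3,4,5,6,7}→3
  placing 0:j first → 3 extensions

3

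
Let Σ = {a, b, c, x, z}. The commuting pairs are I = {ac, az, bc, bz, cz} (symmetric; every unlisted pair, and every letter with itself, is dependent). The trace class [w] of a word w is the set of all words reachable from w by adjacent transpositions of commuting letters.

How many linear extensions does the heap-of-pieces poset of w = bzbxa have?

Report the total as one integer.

#0=b has no predecessor
#1=z has no predecessor
#2=b depends on [0:b]
#3=x depends on [1:z, 2:b]
#4=a depends on [3:x]
sources: [0:b, 1:z]
N(rest) = Σ N(rest − s) over sources s of rest; N(one piece) = 1:
  size 1 → [4]=1
  size 2 → [3,4]=1
  size 3 → [1,3,4]=1  [2,3,4]=1
  first=0(b) contributes 2
  first=1(z) contributes 1
|[w]| = 3

3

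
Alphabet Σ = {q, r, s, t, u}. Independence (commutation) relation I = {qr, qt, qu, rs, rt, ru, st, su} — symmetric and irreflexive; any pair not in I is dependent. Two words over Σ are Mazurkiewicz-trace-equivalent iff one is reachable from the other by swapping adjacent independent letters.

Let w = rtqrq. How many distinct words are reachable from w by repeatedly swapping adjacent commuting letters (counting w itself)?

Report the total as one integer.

30

#0=r has no predecessor
#1=t has no predecessor
#2=q has no predecessor
#3=r depends on [0:r]
#4=q depends on [2:q]
sources: [0:r, 1:t, 2:q]
N(rest) = Σ N(rest − s) over sources s of rest; N(one piece) = 1:
  size 1 → [1]=1  [3]=1  [4]=1
  size 2 → [0,3]=1  [1,3]=2  [1,4]=2  [2,4]=1  [3,4]=2
  size 3 → [0,1,3]=3  [0,3,4]=3  [1,2,4]=3  [1,3,4]=6  [2,3,4]=3
  first=0(r) contributes 12
  first=1(t) contributes 6
  first=2(q) contributes 12
|[w]| = 30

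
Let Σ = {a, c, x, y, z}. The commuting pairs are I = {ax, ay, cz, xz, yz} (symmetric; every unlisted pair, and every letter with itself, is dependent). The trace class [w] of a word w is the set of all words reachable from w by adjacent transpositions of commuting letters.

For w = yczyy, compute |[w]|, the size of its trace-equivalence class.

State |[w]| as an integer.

drop 0:y onto floor
drop 1:c onto {0:y}
drop 2:z onto floor
drop 3:y onto {1:c}
drop 4:y onto {3:y}
ground layer = {0:y, 2:z}
drop-orders for the pieces not yet dropped (sum over which currently-grounded one goes next):
  1 to go: {2} 1  {4} 1
  2 to go: {2,4} 2  {3,4} 1
  3 to go: {1,3,4} 1  {2,3,4} 3
  if 0:y drops first: 4 orders
  if 2:z drops first: 1 orders
heap linearizations: 5

5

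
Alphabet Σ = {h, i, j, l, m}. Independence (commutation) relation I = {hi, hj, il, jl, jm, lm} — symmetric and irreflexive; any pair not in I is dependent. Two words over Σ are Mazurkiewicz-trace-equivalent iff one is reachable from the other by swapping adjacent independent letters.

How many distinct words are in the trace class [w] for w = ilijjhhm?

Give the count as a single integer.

piece 0:i — minimal
piece 1:l — minimal
piece 2:i rests on {0:i}
piece 3:j rests on {2:i}
piece 4:j rests on {3:j}
piece 5:h rests on {1:l}
piece 6:h rests on {5:h}
piece 7:m rests on {2:i, 6:h}
minimal pieces: {0:i, 1:l}
ways to finish when only these pieces remain (= sum over removing one remaining piece with nothing left below it):
  1 left: {4}→1  {7}→1
  2 left: {3,4}→1  {4,7}→2  {6,7}→1
  3 left: {3,4,7}→3  {4,6,7}→3  {5,6,7}→1
  4 left: {1,5,6,7}→1  {2,3,4,7}→3  {3,4,6,7}→6  {4,5,6,7}→4
  5 left: {0,2,3,4,7}→3  {1,4,5,6,7}→5  {2,3,4,6,7}→9  {3,4,5,6,7}→10
  6 left: {0,2,3,4,6,7}→12  {1,3,4,5,6,7}→15  {2,3,4,5,6,7}→19
  placing 0:i first → 34 extensions
  placing 1:l first → 31 extensions
total linear extensions = 65

65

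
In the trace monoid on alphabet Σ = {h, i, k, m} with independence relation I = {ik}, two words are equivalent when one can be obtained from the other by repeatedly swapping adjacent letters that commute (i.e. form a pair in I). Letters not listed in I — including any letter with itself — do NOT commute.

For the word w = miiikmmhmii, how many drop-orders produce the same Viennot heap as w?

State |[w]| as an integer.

drop 0:m onto floor
drop 1:i onto {0:m}
drop 2:i onto {1:i}
drop 3:i onto {2:i}
drop 4:k onto {0:m}
drop 5:m onto {3:i, 4:k}
drop 6:m onto {5:m}
drop 7:h onto {6:m}
drop 8:m onto {7:h}
drop 9:i onto {8:m}
drop 10:i onto {9:i}
ground layer = {0:m}
drop-orders for the pieces not yet dropped (sum over which currently-grounded one goes next):
  1 to go: {10} 1
  2 to go: {9,10} 1
  3 to go: {8,9,10} 1
  4 to go: {7,8,9,10} 1
  5 to go: {6,7,8,9,10} 1
  6 to go: {5,6,7,8,9,10} 1
  7 to go: {3,5,6,7,8,9,10} 1  {4,5,6,7,8,9,10} 1
  8 to go: {2,3,5,6,7,8,9,10} 1  {3,4,5,6,7,8,9,10} 2
  9 to go: {1,2,3,5,6,7,8,9,10} 1  {2,3,4,5,6,7,8,9,10} 3
  if 0:m drops first: 4 orders

4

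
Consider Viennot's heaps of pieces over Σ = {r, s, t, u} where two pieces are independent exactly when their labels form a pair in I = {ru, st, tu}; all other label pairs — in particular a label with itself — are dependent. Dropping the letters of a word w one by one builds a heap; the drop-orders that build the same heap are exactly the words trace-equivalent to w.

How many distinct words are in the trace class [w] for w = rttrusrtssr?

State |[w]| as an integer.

#0=r has no predecessor
#1=t depends on [0:r]
#2=t depends on [1:t]
#3=r depends on [2:t]
#4=u has no predecessor
#5=s depends on [3:r, 4:u]
#6=r depends on [5:s]
#7=t depends on [6:r]
#8=s depends on [6:r]
#9=s depends on [8:s]
#10=r depends on [7:t, 9:s]
sources: [0:r, 4:u]
N(rest) = Σ N(rest − s) over sources s of rest; N(one piece) = 1:
  size 1 → [10]=1
  size 2 → [7,10]=1  [9,10]=1
  size 3 → [7,9,10]=2  [8,9,10]=1
  size 4 → [7,8,9,10]=3
  size 5 → [6,7,8,9,10]=3
  size 6 → [5,6,7,8,9,10]=3
  size 7 → [3,5,6,7,8,9,10]=3  [4,5,6,7,8,9,10]=3
  size 8 → [2,3,5,6,7,8,9,10]=3  [3,4,5,6,7,8,9,10]=6
  size 9 → [1,2,3,5,6,7,8,9,10]=3  [2,3,4,5,6,7,8,9,10]=9
  first=0(r) contributes 12
  first=4(u) contributes 3
|[w]| = 15

15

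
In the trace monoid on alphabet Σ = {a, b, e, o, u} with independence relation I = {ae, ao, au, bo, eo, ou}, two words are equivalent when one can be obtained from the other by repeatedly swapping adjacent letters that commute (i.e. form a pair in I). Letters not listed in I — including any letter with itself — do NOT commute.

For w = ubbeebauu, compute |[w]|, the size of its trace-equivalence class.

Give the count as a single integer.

3

0(u) covers ∅
1(b) covers 0:u
2(b) covers 1:b
3(e) covers 2:b
4(e) covers 3:e
5(b) covers 4:e
6(a) covers 5:b
7(u) covers 5:b
8(u) covers 7:u
floor of heap: 0:u
completions by unplaced set U, small U first (add the entries for U minus each lowest piece of U):
  |U|=1: {6}:1  {8}:1
  |U|=2: {6,8}:2  {7,8}:1
  |U|=3: {6,7,8}:3
  |U|=4: {5,6,7,8}:3
  |U|=5: {4,5,6,7,8}:3
  |U|=6: {3,4,5,6,7,8}:3
  |U|=7: {2,3,4,5,6,7,8}:3
  start at 0(u): 3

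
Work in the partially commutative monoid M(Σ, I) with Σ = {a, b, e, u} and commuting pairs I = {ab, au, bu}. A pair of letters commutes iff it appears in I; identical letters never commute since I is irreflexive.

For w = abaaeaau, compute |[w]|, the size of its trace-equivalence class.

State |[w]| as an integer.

drop 0:a onto floor
drop 1:b onto floor
drop 2:a onto {0:a}
drop 3:a onto {2:a}
drop 4:e onto {1:b, 3:a}
drop 5:a onto {4:e}
drop 6:a onto {5:a}
drop 7:u onto {4:e}
ground layer = {0:a, 1:b}
drop-orders for the pieces not yet dropped (sum over which currently-grounded one goes next):
  1 to go: {6} 1  {7} 1
  2 to go: {5,6} 1  {6,7} 2
  3 to go: {5,6,7} 3
  4 to go: {4,5,6,7} 3
  5 to go: {1,4,5,6,7} 3  {3,4,5,6,7} 3
  6 to go: {1,3,4,5,6,7} 6  {2,3,4,5,6,7} 3
  if 0:a drops first: 9 orders
  if 1:b drops first: 3 orders
heap linearizations: 12

12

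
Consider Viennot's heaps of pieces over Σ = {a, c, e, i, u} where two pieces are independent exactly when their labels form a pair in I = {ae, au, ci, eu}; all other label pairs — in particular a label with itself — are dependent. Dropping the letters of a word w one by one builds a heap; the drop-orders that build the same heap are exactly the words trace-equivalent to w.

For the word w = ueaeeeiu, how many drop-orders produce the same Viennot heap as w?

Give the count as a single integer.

30

drop 0:u onto floor
drop 1:e onto floor
drop 2:a onto floor
drop 3:e onto {1:e}
drop 4:e onto {3:e}
drop 5:e onto {4:e}
drop 6:i onto {0:u, 2:a, 5:e}
drop 7:u onto {6:i}
ground layer = {0:u, 1:e, 2:a}
drop-orders for the pieces not yet dropped (sum over which currently-grounded one goes next):
  1 to go: {7} 1
  2 to go: {6,7} 1
  3 to go: {0,6,7} 1  {2,6,7} 1  {5,6,7} 1
  4 to go: {0,2,6,7} 2  {0,5,6,7} 2  {2,5,6,7} 2  {4,5,6,7} 1
  5 to go: {0,2,5,6,7} 6  {0,4,5,6,7} 3  {2,4,5,6,7} 3  {3,4,5,6,7} 1
  6 to go: {0,2,4,5,6,7} 12  {0,3,4,5,6,7} 4  {1,3,4,5,6,7} 1  {2,3,4,5,6,7} 4
  if 0:u drops first: 5 orders
  if 1:e drops first: 20 orders
  if 2:a drops first: 5 orders
heap linearizations: 30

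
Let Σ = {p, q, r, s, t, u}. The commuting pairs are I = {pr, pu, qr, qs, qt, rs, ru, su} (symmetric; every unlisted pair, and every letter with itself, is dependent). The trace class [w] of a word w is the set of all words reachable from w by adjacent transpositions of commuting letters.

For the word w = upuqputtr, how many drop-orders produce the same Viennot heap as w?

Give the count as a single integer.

piece 0:u — minimal
piece 1:p — minimal
piece 2:u rests on {0:u}
piece 3:q rests on {1:p, 2:u}
piece 4:p rests on {3:q}
piece 5:u rests on {3:q}
piece 6:t rests on {4:p, 5:u}
piece 7:t rests on {6:t}
piece 8:r rests on {7:t}
minimal pieces: {0:u, 1:p}
ways to finish when only these pieces remain (= sum over removing one remaining piece with nothing left below it):
  1 left: {8}→1
  2 left: {7,8}→1
  3 left: {6,7,8}→1
  4 left: {4,6,7,8}→1  {5,6,7,8}→1
  5 left: {4,5,6,7,8}→2
  6 left: {3,4,5,6,7,8}→2
  7 left: {1,3,4,5,6,7,8}→2  {2,3,4,5,6,7,8}→2
  placing 0:u first → 4 extensions
  placing 1:p first → 2 extensions
total linear extensions = 6

6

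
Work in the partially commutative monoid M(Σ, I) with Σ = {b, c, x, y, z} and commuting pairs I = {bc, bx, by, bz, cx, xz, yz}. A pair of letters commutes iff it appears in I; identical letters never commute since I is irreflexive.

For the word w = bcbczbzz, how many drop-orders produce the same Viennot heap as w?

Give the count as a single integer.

piece 0:b — minimal
piece 1:c — minimal
piece 2:b rests on {0:b}
piece 3:c rests on {1:c}
piece 4:z rests on {3:c}
piece 5:b rests on {2:b}
piece 6:z rests on {4:z}
piece 7:z rests on {6:z}
minimal pieces: {0:b, 1:c}
ways to finish when only these pieces remain (= sum over removing one remaining piece with nothing left below it):
  1 left: {5}→1  {7}→1
  2 left: {2,5}→1  {5,7}→2  {6,7}→1
  3 left: {0,2,5}→1  {2,5,7}→3  {4,6,7}→1  {5,6,7}→3
  4 left: {0,2,5,7}→4  {2,5,6,7}→6  {3,4,6,7}→1  {4,5,6,7}→4
  5 left: {0,2,5,6,7}→10  {1,3,4,6,7}→1  {2,4,5,6,7}→10  {3,4,5,6,7}→5
  6 left: {0,2,4,5,6,7}→20  {1,3,4,5,6,7}→6  {2,3,4,5,6,7}→15
  placing 0:b first → 21 extensions
  placing 1:c first → 35 extensions
total linear extensions = 56

56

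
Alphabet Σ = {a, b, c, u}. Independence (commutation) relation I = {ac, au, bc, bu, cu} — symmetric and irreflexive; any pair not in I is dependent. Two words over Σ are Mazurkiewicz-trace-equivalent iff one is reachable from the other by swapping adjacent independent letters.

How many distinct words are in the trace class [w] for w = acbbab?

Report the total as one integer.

6

drop 0:a onto floor
drop 1:c onto floor
drop 2:b onto {0:a}
drop 3:b onto {2:b}
drop 4:a onto {3:b}
drop 5:b onto {4:a}
ground layer = {0:a, 1:c}
drop-orders for the pieces not yet dropped (sum over which currently-grounded one goes next):
  1 to go: {1} 1  {5} 1
  2 to go: {1,5} 2  {4,5} 1
  3 to go: {1,4,5} 3  {3,4,5} 1
  4 to go: {1,3,4,5} 4  {2,3,4,5} 1
  if 0:a drops first: 5 orders
  if 1:c drops first: 1 orders
heap linearizations: 6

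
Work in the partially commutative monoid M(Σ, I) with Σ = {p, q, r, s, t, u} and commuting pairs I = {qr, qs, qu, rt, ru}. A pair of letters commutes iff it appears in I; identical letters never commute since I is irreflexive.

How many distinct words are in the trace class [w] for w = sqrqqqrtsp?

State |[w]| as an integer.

55

#0=s has no predecessor
#1=q has no predecessor
#2=r depends on [0:s]
#3=q depends on [1:q]
#4=q depends on [3:q]
#5=q depends on [4:q]
#6=r depends on [2:r]
#7=t depends on [0:s, 5:q]
#8=s depends on [6:r, 7:t]
#9=p depends on [8:s]
sources: [0:s, 1:q]
N(rest) = Σ N(rest − s) over sources s of rest; N(one piece) = 1:
  size 1 → [9]=1
  size 2 → [8,9]=1
  size 3 → [6,8,9]=1  [7,8,9]=1
  size 4 → [2,6,8,9]=1  [5,7,8,9]=1  [6,7,8,9]=2
  size 5 → [2,6,7,8,9]=3  [4,5,7,8,9]=1  [5,6,7,8,9]=3
  size 6 → [0,2,6,7,8,9]=3  [2,5,6,7,8,9]=6  [3,4,5,7,8,9]=1  [4,5,6,7,8,9]=4
  size 7 → [0,2,5,6,7,8,9]=9  [1,3,4,5,7,8,9]=1  [2,4,5,6,7,8,9]=10  [3,4,5,6,7,8,9]=5
  size 8 → [0,2,4,5,6,7,8,9]=19  [1,3,4,5,6,7,8,9]=6  [2,3,4,5,6,7,8,9]=15
  first=0(s) contributes 21
  first=1(q) contributes 34
|[w]| = 55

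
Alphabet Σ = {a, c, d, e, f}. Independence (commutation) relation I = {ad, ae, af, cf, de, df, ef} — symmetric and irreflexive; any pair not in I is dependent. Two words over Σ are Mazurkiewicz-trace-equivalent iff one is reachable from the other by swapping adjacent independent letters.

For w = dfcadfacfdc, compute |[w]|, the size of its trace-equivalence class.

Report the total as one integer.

495

drop 0:d onto floor
drop 1:f onto floor
drop 2:c onto {0:d}
drop 3:a onto {2:c}
drop 4:d onto {2:c}
drop 5:f onto {1:f}
drop 6:a onto {3:a}
drop 7:c onto {4:d, 6:a}
drop 8:f onto {5:f}
drop 9:d onto {7:c}
drop 10:c onto {9:d}
ground layer = {0:d, 1:f}
drop-orders for the pieces not yet dropped (sum over which currently-grounded one goes next):
  1 to go: {8} 1  {10} 1
  2 to go: {5,8} 1  {8,10} 2  {9,10} 1
  3 to go: {1,5,8} 1  {5,8,10} 3  {7,9,10} 1  {8,9,10} 3
  4 to go: {1,5,8,10} 4  {4,7,9,10} 1  {5,8,9,10} 6  {6,7,9,10} 1  {7,8,9,10} 4
  5 to go: {1,5,8,9,10} 10  {3,6,7,9,10} 1  {4,6,7,9,10} 2  {4,7,8,9,10} 5  {5,7,8,9,10} 10  {6,7,8,9,10} 5
  6 to go: {1,5,7,8,9,10} 20  {3,4,6,7,9,10} 3  {3,6,7,8,9,10} 6  {4,5,7,8,9,10} 15  {4,6,7,8,9,10} 12  {5,6,7,8,9,10} 15
  7 to go: {1,4,5,7,8,9,10} 35  {1,5,6,7,8,9,10} 35  {2,3,4,6,7,9,10} 3  {3,4,6,7,8,9,10} 21  {3,5,6,7,8,9,10} 21  {4,5,6,7,8,9,10} 42
  8 to go: {0,2,3,4,6,7,9,10} 3  {1,3,5,6,7,8,9,10} 56  {1,4,5,6,7,8,9,10} 112  {2,3,4,6,7,8,9,10} 24  {3,4,5,6,7,8,9,10} 84
  9 to go: {0,2,3,4,6,7,8,9,10} 27  {1,3,4,5,6,7,8,9,10} 252  {2,3,4,5,6,7,8,9,10} 108
  if 0:d drops first: 360 orders
  if 1:f drops first: 135 orders
heap linearizations: 495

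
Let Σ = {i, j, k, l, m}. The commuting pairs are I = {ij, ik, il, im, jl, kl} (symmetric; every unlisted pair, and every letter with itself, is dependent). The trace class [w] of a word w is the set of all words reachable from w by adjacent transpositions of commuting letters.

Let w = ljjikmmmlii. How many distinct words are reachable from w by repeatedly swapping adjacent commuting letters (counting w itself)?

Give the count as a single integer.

piece 0:l — minimal
piece 1:j — minimal
piece 2:j rests on {1:j}
piece 3:i — minimal
piece 4:k rests on {2:j}
piece 5:m rests on {0:l, 4:k}
piece 6:m rests on {5:m}
piece 7:m rests on {6:m}
piece 8:l rests on {7:m}
piece 9:i rests on {3:i}
piece 10:i rests on {9:i}
minimal pieces: {0:l, 1:j, 3:i}
ways to finish when only these pieces remain (= sum over removing one remaining piece with nothing left below it):
  1 left: {8}→1  {10}→1
  2 left: {7,8}→1  {8,10}→2  {9,10}→1
  3 left: {3,9,10}→1  {6,7,8}→1  {7,8,10}→3  {8,9,10}→3
  4 left: {3,8,9,10}→4  {5,6,7,8}→1  {6,7,8,10}→4  {7,8,9,10}→6
  5 left: {0,5,6,7,8}→1  {3,7,8,9,10}→10  {4,5,6,7,8}→1  {5,6,7,8,10}→5  {6,7,8,9,10}→10
  6 left: {0,4,5,6,7,8}→2  {0,5,6,7,8,10}→6  {2,4,5,6,7,8}→1  {3,6,7,8,9,10}→20  {4,5,6,7,8,10}→6  {5,6,7,8,9,10}→15
  7 left: {0,2,4,5,6,7,8}→3  {0,4,5,6,7,8,10}→14  {0,5,6,7,8,9,10}→21  {1,2,4,5,6,7,8}→1  {2,4,5,6,7,8,10}→7  {3,5,6,7,8,9,10}→35  {4,5,6,7,8,9,10}→21
  8 left: {0,1,2,4,5,6,7,8}→4  {0,2,4,5,6,7,8,10}→24  {0,3,5,6,7,8,9,10}→56  {0,4,5,6,7,8,9,10}→56  {1,2,4,5,6,7,8,10}→8  {2,4,5,6,7,8,9,10}→28  {3,4,5,6,7,8,9,10}→56
  9 left: {0,1,2,4,5,6,7,8,10}→36  {0,2,4,5,6,7,8,9,10}→108  {0,3,4,5,6,7,8,9,10}→168  {1,2,4,5,6,7,8,9,10}→36  {2,3,4,5,6,7,8,9,10}→84
  placing 0:l first → 120 extensions
  placing 1:j first → 360 extensions
  placing 3:i first → 180 extensions
total linear extensions = 660

660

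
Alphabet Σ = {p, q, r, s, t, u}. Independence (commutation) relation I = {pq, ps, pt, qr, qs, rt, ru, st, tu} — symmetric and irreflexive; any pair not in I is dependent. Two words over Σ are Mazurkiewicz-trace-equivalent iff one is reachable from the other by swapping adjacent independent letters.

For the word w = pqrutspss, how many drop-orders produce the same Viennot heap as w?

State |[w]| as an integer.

144

0(p) covers ∅
1(q) covers ∅
2(r) covers 0:p
3(u) covers 0:p, 1:q
4(t) covers 1:q
5(s) covers 2:r, 3:u
6(p) covers 2:r, 3:u
7(s) covers 5:s
8(s) covers 7:s
floor of heap: 0:p, 1:q
completions by unplaced set U, small U first (add the entries for U minus each lowest piece of U):
  |U|=1: {4}:1  {6}:1  {8}:1
  |U|=2: {4,6}:2  {4,8}:2  {6,8}:2  {7,8}:1
  |U|=3: {4,6,8}:6  {4,7,8}:3  {5,7,8}:1  {6,7,8}:3
  |U|=4: {4,5,7,8}:4  {4,6,7,8}:12  {5,6,7,8}:4
  |U|=5: {2,5,6,7,8}:4  {3,5,6,7,8}:4  {4,5,6,7,8}:20
  |U|=6: {2,3,5,6,7,8}:8  {2,4,5,6,7,8}:24  {3,4,5,6,7,8}:24
  |U|=7: {0,2,3,5,6,7,8}:8  {1,3,4,5,6,7,8}:24  {2,3,4,5,6,7,8}:56
  start at 0(p): 80
  start at 1(q): 64
sum over floor = 144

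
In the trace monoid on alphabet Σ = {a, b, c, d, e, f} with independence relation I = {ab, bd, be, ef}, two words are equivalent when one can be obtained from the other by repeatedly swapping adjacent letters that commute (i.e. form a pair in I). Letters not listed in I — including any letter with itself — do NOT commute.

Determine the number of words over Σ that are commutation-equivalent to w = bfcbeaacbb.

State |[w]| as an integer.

piece 0:b — minimal
piece 1:f rests on {0:b}
piece 2:c rests on {1:f}
piece 3:b rests on {2:c}
piece 4:e rests on {2:c}
piece 5:a rests on {4:e}
piece 6:a rests on {5:a}
piece 7:c rests on {3:b, 6:a}
piece 8:b rests on {7:c}
piece 9:b rests on {8:b}
minimal pieces: {0:b}
ways to finish when only these pieces remain (= sum over removing one remaining piece with nothing left below it):
  1 left: {9}→1
  2 left: {8,9}→1
  3 left: {7,8,9}→1
  4 left: {3,7,8,9}→1  {6,7,8,9}→1
  5 left: {3,6,7,8,9}→2  {5,6,7,8,9}→1
  6 left: {3,5,6,7,8,9}→3  {4,5,6,7,8,9}→1
  7 left: {3,4,5,6,7,8,9}→4
  8 left: {2,3,4,5,6,7,8,9}→4
  placing 0:b first → 4 extensions

4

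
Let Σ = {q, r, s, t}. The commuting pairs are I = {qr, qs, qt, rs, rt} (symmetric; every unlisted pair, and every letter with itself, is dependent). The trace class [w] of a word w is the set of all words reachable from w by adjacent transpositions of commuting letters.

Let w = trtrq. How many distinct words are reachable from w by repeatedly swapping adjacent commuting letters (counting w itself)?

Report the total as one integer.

piece 0:t — minimal
piece 1:r — minimal
piece 2:t rests on {0:t}
piece 3:r rests on {1:r}
piece 4:q — minimal
minimal pieces: {0:t, 1:r, 4:q}
ways to finish when only these pieces remain (= sum over removing one remaining piece with nothing left below it):
  1 left: {2}→1  {3}→1  {4}→1
  2 left: {0,2}→1  {1,3}→1  {2,3}→2  {2,4}→2  {3,4}→2
  3 left: {0,2,3}→3  {0,2,4}→3  {1,2,3}→3  {1,3,4}→3  {2,3,4}→6
  placing 0:t first → 12 extensions
  placing 1:r first → 12 extensions
  placing 4:q first → 6 extensions
total linear extensions = 30

30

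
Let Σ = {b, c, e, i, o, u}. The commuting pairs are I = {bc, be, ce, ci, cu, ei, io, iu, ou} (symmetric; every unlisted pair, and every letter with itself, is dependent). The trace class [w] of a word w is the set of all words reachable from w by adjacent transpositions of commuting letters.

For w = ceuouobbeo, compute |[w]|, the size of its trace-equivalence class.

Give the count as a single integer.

48

piece 0:c — minimal
piece 1:e — minimal
piece 2:u rests on {1:e}
piece 3:o rests on {0:c, 1:e}
piece 4:u rests on {2:u}
piece 5:o rests on {3:o}
piece 6:b rests on {4:u, 5:o}
piece 7:b rests on {6:b}
piece 8:e rests on {4:u, 5:o}
piece 9:o rests on {7:b, 8:e}
minimal pieces: {0:c, 1:e}
ways to finish when only these pieces remain (= sum over removing one remaining piece with nothing left below it):
  1 left: {9}→1
  2 left: {7,9}→1  {8,9}→1
  3 left: {6,7,9}→1  {7,8,9}→2
  4 left: {6,7,8,9}→3
  5 left: {4,6,7,8,9}→3  {5,6,7,8,9}→3
  6 left: {2,4,6,7,8,9}→3  {3,5,6,7,8,9}→3  {4,5,6,7,8,9}→6
  7 left: {0,3,5,6,7,8,9}→3  {2,4,5,6,7,8,9}→9  {3,4,5,6,7,8,9}→9
  8 left: {0,3,4,5,6,7,8,9}→12  {2,3,4,5,6,7,8,9}→18
  placing 0:c first → 18 extensions
  placing 1:e first → 30 extensions
total linear extensions = 48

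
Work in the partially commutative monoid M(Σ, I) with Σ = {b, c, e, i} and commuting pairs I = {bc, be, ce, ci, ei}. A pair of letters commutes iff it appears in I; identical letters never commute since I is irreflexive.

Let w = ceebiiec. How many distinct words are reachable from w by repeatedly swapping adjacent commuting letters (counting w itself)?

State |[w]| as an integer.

560

drop 0:c onto floor
drop 1:e onto floor
drop 2:e onto {1:e}
drop 3:b onto floor
drop 4:i onto {3:b}
drop 5:i onto {4:i}
drop 6:e onto {2:e}
drop 7:c onto {0:c}
ground layer = {0:c, 1:e, 3:b}
drop-orders for the pieces not yet dropped (sum over which currently-grounded one goes next):
  1 to go: {5} 1  {6} 1  {7} 1
  2 to go: {0,7} 1  {2,6} 1  {4,5} 1  {5,6} 2  {5,7} 2  {6,7} 2
  3 to go: {0,5,7} 3  {0,6,7} 3  {1,2,6} 1  {2,5,6} 3  {2,6,7} 3  {3,4,5} 1  {4,5,6} 3  {4,5,7} 3  {5,6,7} 6
  4 to go: {0,2,6,7} 6  {0,4,5,7} 6  {0,5,6,7} 12  {1,2,5,6} 4  {1,2,6,7} 4  {2,4,5,6} 6  {2,5,6,7} 12  {3,4,5,6} 4  {3,4,5,7} 4  {4,5,6,7} 12
  5 to go: {0,1,2,6,7} 10  {0,2,5,6,7} 30  {0,3,4,5,7} 10  {0,4,5,6,7} 30  {1,2,4,5,6} 10  {1,2,5,6,7} 20  {2,3,4,5,6} 10  {2,4,5,6,7} 30  {3,4,5,6,7} 20
  6 to go: {0,1,2,5,6,7} 60  {0,2,4,5,6,7} 90  {0,3,4,5,6,7} 60  {1,2,3,4,5,6} 20  {1,2,4,5,6,7} 60  {2,3,4,5,6,7} 60
  if 0:c drops first: 140 orders
  if 1:e drops first: 210 orders
  if 3:b drops first: 210 orders
heap linearizations: 560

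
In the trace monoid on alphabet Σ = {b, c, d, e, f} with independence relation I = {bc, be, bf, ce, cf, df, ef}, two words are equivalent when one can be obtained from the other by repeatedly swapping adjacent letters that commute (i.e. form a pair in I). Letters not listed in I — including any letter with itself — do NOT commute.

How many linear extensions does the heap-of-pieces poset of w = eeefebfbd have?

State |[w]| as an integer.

540

#0=e has no predecessor
#1=e depends on [0:e]
#2=e depends on [1:e]
#3=f has no predecessor
#4=e depends on [2:e]
#5=b has no predecessor
#6=f depends on [3:f]
#7=b depends on [5:b]
#8=d depends on [4:e, 7:b]
sources: [0:e, 3:f, 5:b]
N(rest) = Σ N(rest − s) over sources s of rest; N(one piece) = 1:
  size 1 → [6]=1  [8]=1
  size 2 → [3,6]=1  [4,8]=1  [6,8]=2  [7,8]=1
  size 3 → [2,4,8]=1  [3,6,8]=3  [4,6,8]=3  [4,7,8]=2  [5,7,8]=1  [6,7,8]=3
  size 4 → [1,2,4,8]=1  [2,4,6,8]=4  [2,4,7,8]=3  [3,4,6,8]=6  [3,6,7,8]=6  [4,5,7,8]=3  [4,6,7,8]=8  [5,6,7,8]=4
  size 5 → [0,1,2,4,8]=1  [1,2,4,6,8]=5  [1,2,4,7,8]=4  [2,3,4,6,8]=10  [2,4,5,7,8]=6  [2,4,6,7,8]=15  [3,4,6,7,8]=20  [3,5,6,7,8]=10  [4,5,6,7,8]=15
  size 6 → [0,1,2,4,6,8]=6  [0,1,2,4,7,8]=5  [1,2,3,4,6,8]=15  [1,2,4,5,7,8]=10  [1,2,4,6,7,8]=24  [2,3,4,6,7,8]=45  [2,4,5,6,7,8]=36  [3,4,5,6,7,8]=45
  size 7 → [0,1,2,3,4,6,8]=21  [0,1,2,4,5,7,8]=15  [0,1,2,4,6,7,8]=35  [1,2,3,4,6,7,8]=84  [1,2,4,5,6,7,8]=70  [2,3,4,5,6,7,8]=126
  first=0(e) contributes 280
  first=3(f) contributes 120
  first=5(b) contributes 140
|[w]| = 540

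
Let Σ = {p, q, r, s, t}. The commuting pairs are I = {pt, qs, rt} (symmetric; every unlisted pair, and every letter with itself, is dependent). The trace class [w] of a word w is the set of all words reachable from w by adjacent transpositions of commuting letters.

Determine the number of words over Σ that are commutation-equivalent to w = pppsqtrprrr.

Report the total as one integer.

0(p) covers ∅
1(p) covers 0:p
2(p) covers 1:p
3(s) covers 2:p
4(q) covers 2:p
5(t) covers 3:s, 4:q
6(r) covers 3:s, 4:q
7(p) covers 6:r
8(r) covers 7:p
9(r) covers 8:r
10(r) covers 9:r
floor of heap: 0:p
completions by unplaced set U, small U first (add the entries for U minus each lowest piece of U):
  |U|=1: {5}:1  {10}:1
  |U|=2: {5,10}:2  {9,10}:1
  |U|=3: {5,9,10}:3  {8,9,10}:1
  |U|=4: {5,8,9,10}:4  {7,8,9,10}:1
  |U|=5: {5,7,8,9,10}:5  {6,7,8,9,10}:1
  |U|=6: {5,6,7,8,9,10}:6
  |U|=7: {3,5,6,7,8,9,10}:6  {4,5,6,7,8,9,10}:6
  |U|=8: {3,4,5,6,7,8,9,10}:12
  |U|=9: {2,3,4,5,6,7,8,9,10}:12
  start at 0(p): 12

12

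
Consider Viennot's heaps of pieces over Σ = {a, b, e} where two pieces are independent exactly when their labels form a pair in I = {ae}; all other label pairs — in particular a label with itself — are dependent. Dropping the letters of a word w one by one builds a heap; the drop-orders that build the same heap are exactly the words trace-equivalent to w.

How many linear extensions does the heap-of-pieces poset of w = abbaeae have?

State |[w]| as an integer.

0(a) covers ∅
1(b) covers 0:a
2(b) covers 1:b
3(a) covers 2:b
4(e) covers 2:b
5(a) covers 3:a
6(e) covers 4:e
floor of heap: 0:a
completions by unplaced set U, small U first (add the entries for U minus each lowest piece of U):
  |U|=1: {5}:1  {6}:1
  |U|=2: {3,5}:1  {4,6}:1  {5,6}:2
  |U|=3: {3,5,6}:3  {4,5,6}:3
  |U|=4: {3,4,5,6}:6
  |U|=5: {2,3,4,5,6}:6
  start at 0(a): 6

6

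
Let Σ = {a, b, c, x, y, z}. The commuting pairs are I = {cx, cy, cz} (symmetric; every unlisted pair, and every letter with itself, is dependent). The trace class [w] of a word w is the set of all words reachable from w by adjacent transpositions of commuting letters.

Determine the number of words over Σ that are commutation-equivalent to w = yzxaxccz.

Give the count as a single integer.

#0=y has no predecessor
#1=z depends on [0:y]
#2=x depends on [1:z]
#3=a depends on [2:x]
#4=x depends on [3:a]
#5=c depends on [3:a]
#6=c depends on [5:c]
#7=z depends on [4:x]
sources: [0:y]
N(rest) = Σ N(rest − s) over sources s of rest; N(one piece) = 1:
  size 1 → [6]=1  [7]=1
  size 2 → [4,7]=1  [5,6]=1  [6,7]=2
  size 3 → [4,6,7]=3  [5,6,7]=3
  size 4 → [4,5,6,7]=6
  size 5 → [3,4,5,6,7]=6
  size 6 → [2,3,4,5,6,7]=6
  first=0(y) contributes 6

6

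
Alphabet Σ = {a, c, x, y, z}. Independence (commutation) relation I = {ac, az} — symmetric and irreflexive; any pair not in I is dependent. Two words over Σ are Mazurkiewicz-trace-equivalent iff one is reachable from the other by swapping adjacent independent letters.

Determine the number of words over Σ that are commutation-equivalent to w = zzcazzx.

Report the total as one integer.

6

#0=z has no predecessor
#1=z depends on [0:z]
#2=c depends on [1:z]
#3=a has no predecessor
#4=z depends on [2:c]
#5=z depends on [4:z]
#6=x depends on [3:a, 5:z]
sources: [0:z, 3:a]
N(rest) = Σ N(rest − s) over sources s of rest; N(one piece) = 1:
  size 1 → [6]=1
  size 2 → [3,6]=1  [5,6]=1
  size 3 → [3,5,6]=2  [4,5,6]=1
  size 4 → [2,4,5,6]=1  [3,4,5,6]=3
  size 5 → [1,2,4,5,6]=1  [2,3,4,5,6]=4
  first=0(z) contributes 5
  first=3(a) contributes 1
|[w]| = 6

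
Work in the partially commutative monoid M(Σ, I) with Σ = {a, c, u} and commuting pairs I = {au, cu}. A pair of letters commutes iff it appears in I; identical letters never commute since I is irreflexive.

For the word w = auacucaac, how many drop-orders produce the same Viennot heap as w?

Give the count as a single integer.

#0=a has no predecessor
#1=u has no predecessor
#2=a depends on [0:a]
#3=c depends on [2:a]
#4=u depends on [1:u]
#5=c depends on [3:c]
#6=a depends on [5:c]
#7=a depends on [6:a]
#8=c depends on [7:a]
sources: [0:a, 1:u]
N(rest) = Σ N(rest − s) over sources s of rest; N(one piece) = 1:
  size 1 → [4]=1  [8]=1
  size 2 → [1,4]=1  [4,8]=2  [7,8]=1
  size 3 → [1,4,8]=3  [4,7,8]=3  [6,7,8]=1
  size 4 → [1,4,7,8]=6  [4,6,7,8]=4  [5,6,7,8]=1
  size 5 → [1,4,6,7,8]=10  [3,5,6,7,8]=1  [4,5,6,7,8]=5
  size 6 → [1,4,5,6,7,8]=15  [2,3,5,6,7,8]=1  [3,4,5,6,7,8]=6
  size 7 → [0,2,3,5,6,7,8]=1  [1,3,4,5,6,7,8]=21  [2,3,4,5,6,7,8]=7
  first=0(a) contributes 28
  first=1(u) contributes 8
|[w]| = 36

36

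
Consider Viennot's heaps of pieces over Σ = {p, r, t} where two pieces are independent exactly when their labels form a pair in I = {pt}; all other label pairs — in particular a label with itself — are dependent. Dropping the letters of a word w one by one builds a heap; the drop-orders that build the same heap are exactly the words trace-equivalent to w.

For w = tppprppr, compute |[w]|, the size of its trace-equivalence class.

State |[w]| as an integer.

drop 0:t onto floor
drop 1:p onto floor
drop 2:p onto {1:p}
drop 3:p onto {2:p}
drop 4:r onto {0:t, 3:p}
drop 5:p onto {4:r}
drop 6:p onto {5:p}
drop 7:r onto {6:p}
ground layer = {0:t, 1:p}
drop-orders for the pieces not yet dropped (sum over which currently-grounded one goes next):
  1 to go: {7} 1
  2 to go: {6,7} 1
  3 to go: {5,6,7} 1
  4 to go: {4,5,6,7} 1
  5 to go: {0,4,5,6,7} 1  {3,4,5,6,7} 1
  6 to go: {0,3,4,5,6,7} 2  {2,3,4,5,6,7} 1
  if 0:t drops first: 1 orders
  if 1:p drops first: 3 orders
heap linearizations: 4

4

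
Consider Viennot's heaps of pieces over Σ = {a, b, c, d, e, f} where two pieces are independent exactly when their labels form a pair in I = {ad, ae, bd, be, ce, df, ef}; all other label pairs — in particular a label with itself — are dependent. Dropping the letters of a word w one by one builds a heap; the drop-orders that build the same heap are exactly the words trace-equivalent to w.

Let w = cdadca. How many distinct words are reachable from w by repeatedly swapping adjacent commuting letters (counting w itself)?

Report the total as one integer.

#0=c has no predecessor
#1=d depends on [0:c]
#2=a depends on [0:c]
#3=d depends on [1:d]
#4=c depends on [2:a, 3:d]
#5=a depends on [4:c]
sources: [0:c]
N(rest) = Σ N(rest − s) over sources s of rest; N(one piece) = 1:
  size 1 → [5]=1
  size 2 → [4,5]=1
  size 3 → [2,4,5]=1  [3,4,5]=1
  size 4 → [1,3,4,5]=1  [2,3,4,5]=2
  first=0(c) contributes 3

3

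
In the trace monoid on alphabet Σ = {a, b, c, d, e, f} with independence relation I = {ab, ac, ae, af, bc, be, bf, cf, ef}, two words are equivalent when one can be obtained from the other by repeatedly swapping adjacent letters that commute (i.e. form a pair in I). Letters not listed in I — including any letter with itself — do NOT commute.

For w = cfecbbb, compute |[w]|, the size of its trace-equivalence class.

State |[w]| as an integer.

140

piece 0:c — minimal
piece 1:f — minimal
piece 2:e rests on {0:c}
piece 3:c rests on {2:e}
piece 4:b — minimal
piece 5:b rests on {4:b}
piece 6:b rests on {5:b}
minimal pieces: {0:c, 1:f, 4:b}
ways to finish when only these pieces remain (= sum over removing one remaining piece with nothing left below it):
  1 left: {1}→1  {3}→1  {6}→1
  2 left: {1,3}→2  {1,6}→2  {2,3}→1  {3,6}→2  {5,6}→1
  3 left: {0,2,3}→1  {1,2,3}→3  {1,3,6}→6  {1,5,6}→3  {2,3,6}→3  {3,5,6}→3  {4,5,6}→1
  4 left: {0,1,2,3}→4  {0,2,3,6}→4  {1,2,3,6}→12  {1,3,5,6}→12  {1,4,5,6}→4  {2,3,5,6}→6  {3,4,5,6}→4
  5 left: {0,1,2,3,6}→20  {0,2,3,5,6}→10  {1,2,3,5,6}→30  {1,3,4,5,6}→20  {2,3,4,5,6}→10
  placing 0:c first → 60 extensions
  placing 1:f first → 20 extensions
  placing 4:b first → 60 extensions
total linear extensions = 140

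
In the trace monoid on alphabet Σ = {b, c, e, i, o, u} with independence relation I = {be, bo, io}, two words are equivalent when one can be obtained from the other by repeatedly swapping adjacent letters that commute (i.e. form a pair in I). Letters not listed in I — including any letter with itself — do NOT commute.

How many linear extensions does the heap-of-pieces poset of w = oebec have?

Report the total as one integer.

4

drop 0:o onto floor
drop 1:e onto {0:o}
drop 2:b onto floor
drop 3:e onto {1:e}
drop 4:c onto {2:b, 3:e}
ground layer = {0:o, 2:b}
drop-orders for the pieces not yet dropped (sum over which currently-grounded one goes next):
  1 to go: {4} 1
  2 to go: {2,4} 1  {3,4} 1
  3 to go: {1,3,4} 1  {2,3,4} 2
  if 0:o drops first: 3 orders
  if 2:b drops first: 1 orders
heap linearizations: 4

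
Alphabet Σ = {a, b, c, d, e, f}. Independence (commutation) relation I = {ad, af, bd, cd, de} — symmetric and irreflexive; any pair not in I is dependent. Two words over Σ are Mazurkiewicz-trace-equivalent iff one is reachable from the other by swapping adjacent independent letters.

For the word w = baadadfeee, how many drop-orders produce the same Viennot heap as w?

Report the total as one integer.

34

#0=b has no predecessor
#1=a depends on [0:b]
#2=a depends on [1:a]
#3=d has no predecessor
#4=a depends on [2:a]
#5=d depends on [3:d]
#6=f depends on [0:b, 5:d]
#7=e depends on [4:a, 6:f]
#8=e depends on [7:e]
#9=e depends on [8:e]
sources: [0:b, 3:d]
N(rest) = Σ N(rest − s) over sources s of rest; N(one piece) = 1:
  size 1 → [9]=1
  size 2 → [8,9]=1
  size 3 → [7,8,9]=1
  size 4 → [4,7,8,9]=1  [6,7,8,9]=1
  size 5 → [2,4,7,8,9]=1  [4,6,7,8,9]=2  [5,6,7,8,9]=1
  size 6 → [1,2,4,7,8,9]=1  [2,4,6,7,8,9]=3  [3,5,6,7,8,9]=1  [4,5,6,7,8,9]=3
  size 7 → [1,2,4,6,7,8,9]=4  [2,4,5,6,7,8,9]=6  [3,4,5,6,7,8,9]=4
  size 8 → [0,1,2,4,6,7,8,9]=4  [1,2,4,5,6,7,8,9]=10  [2,3,4,5,6,7,8,9]=10
  first=0(b) contributes 20
  first=3(d) contributes 14
|[w]| = 34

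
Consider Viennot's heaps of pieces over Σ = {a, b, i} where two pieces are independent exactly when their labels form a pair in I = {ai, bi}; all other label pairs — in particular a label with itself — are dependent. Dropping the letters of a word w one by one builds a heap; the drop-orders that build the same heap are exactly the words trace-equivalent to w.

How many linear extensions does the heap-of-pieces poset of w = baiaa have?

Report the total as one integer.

5

piece 0:b — minimal
piece 1:a rests on {0:b}
piece 2:i — minimal
piece 3:a rests on {1:a}
piece 4:a rests on {3:a}
minimal pieces: {0:b, 2:i}
ways to finish when only these pieces remain (= sum over removing one remaining piece with nothing left below it):
  1 left: {2}→1  {4}→1
  2 left: {2,4}→2  {3,4}→1
  3 left: {1,3,4}→1  {2,3,4}→3
  placing 0:b first → 4 extensions
  placing 2:i first → 1 extensions
total linear extensions = 5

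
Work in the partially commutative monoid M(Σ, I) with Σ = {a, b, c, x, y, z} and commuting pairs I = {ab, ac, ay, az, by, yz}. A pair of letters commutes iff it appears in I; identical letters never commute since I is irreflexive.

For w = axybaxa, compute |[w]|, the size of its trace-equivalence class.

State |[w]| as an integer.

#0=a has no predecessor
#1=x depends on [0:a]
#2=y depends on [1:x]
#3=b depends on [1:x]
#4=a depends on [1:x]
#5=x depends on [2:y, 3:b, 4:a]
#6=a depends on [5:x]
sources: [0:a]
N(rest) = Σ N(rest − s) over sources s of rest; N(one piece) = 1:
  size 1 → [6]=1
  size 2 → [5,6]=1
  size 3 → [2,5,6]=1  [3,5,6]=1  [4,5,6]=1
  size 4 → [2,3,5,6]=2  [2,4,5,6]=2  [3,4,5,6]=2
  size 5 → [2,3,4,5,6]=6
  first=0(a) contributes 6

6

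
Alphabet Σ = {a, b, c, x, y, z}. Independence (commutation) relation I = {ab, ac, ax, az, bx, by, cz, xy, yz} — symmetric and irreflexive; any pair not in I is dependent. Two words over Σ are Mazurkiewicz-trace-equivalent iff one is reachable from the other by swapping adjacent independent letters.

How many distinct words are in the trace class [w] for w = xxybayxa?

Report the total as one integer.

280

0(x) covers ∅
1(x) covers 0:x
2(y) covers ∅
3(b) covers ∅
4(a) covers 2:y
5(y) covers 4:a
6(x) covers 1:x
7(a) covers 5:y
floor of heap: 0:x, 2:y, 3:b
completions by unplaced set U, small U first (add the entries for U minus each lowest piece of U):
  |U|=1: {3}:1  {6}:1  {7}:1
  |U|=2: {1,6}:1  {3,6}:2  {3,7}:2  {5,7}:1  {6,7}:2
  |U|=3: {0,1,6}:1  {1,3,6}:3  {1,6,7}:3  {3,5,7}:3  {3,6,7}:6  {4,5,7}:1  {5,6,7}:3
  |U|=4: {0,1,3,6}:4  {0,1,6,7}:4  {1,3,6,7}:12  {1,5,6,7}:6  {2,4,5,7}:1  {3,4,5,7}:4  {3,5,6,7}:12  {4,5,6,7}:4
  |U|=5: {0,1,3,6,7}:20  {0,1,5,6,7}:10  {1,3,5,6,7}:30  {1,4,5,6,7}:10  {2,3,4,5,7}:5  {2,4,5,6,7}:5  {3,4,5,6,7}:20
  |U|=6: {0,1,3,5,6,7}:60  {0,1,4,5,6,7}:20  {1,2,4,5,6,7}:15  {1,3,4,5,6,7}:60  {2,3,4,5,6,7}:30
  start at 0(x): 105
  start at 2(y): 140
  start at 3(b): 35
sum over floor = 280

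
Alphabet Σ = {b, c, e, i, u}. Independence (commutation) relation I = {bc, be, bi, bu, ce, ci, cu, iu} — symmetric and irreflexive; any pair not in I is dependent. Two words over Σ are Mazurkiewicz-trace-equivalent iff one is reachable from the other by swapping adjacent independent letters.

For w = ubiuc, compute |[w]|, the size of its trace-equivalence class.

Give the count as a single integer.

60

#0=u has no predecessor
#1=b has no predecessor
#2=i has no predecessor
#3=u depends on [0:u]
#4=c has no predecessor
sources: [0:u, 1:b, 2:i, 4:c]
N(rest) = Σ N(rest − s) over sources s of rest; N(one piece) = 1:
  size 1 → [1]=1  [2]=1  [3]=1  [4]=1
  size 2 → [0,3]=1  [1,2]=2  [1,3]=2  [1,4]=2  [2,3]=2  [2,4]=2  [3,4]=2
  size 3 → [0,1,3]=3  [0,2,3]=3  [0,3,4]=3  [1,2,3]=6  [1,2,4]=6  [1,3,4]=6  [2,3,4]=6
  first=0(u) contributes 24
  first=1(b) contributes 12
  first=2(i) contributes 12
  first=4(c) contributes 12
|[w]| = 60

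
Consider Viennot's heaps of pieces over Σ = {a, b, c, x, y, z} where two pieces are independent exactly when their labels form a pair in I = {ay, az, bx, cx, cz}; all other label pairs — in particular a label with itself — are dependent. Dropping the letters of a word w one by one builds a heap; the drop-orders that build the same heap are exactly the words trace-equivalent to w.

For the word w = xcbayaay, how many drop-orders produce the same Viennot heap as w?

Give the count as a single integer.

30

0(x) covers ∅
1(c) covers ∅
2(b) covers 1:c
3(a) covers 0:x, 2:b
4(y) covers 0:x, 2:b
5(a) covers 3:a
6(a) covers 5:a
7(y) covers 4:y
floor of heap: 0:x, 1:c
completions by unplaced set U, small U first (add the entries for U minus each lowest piece of U):
  |U|=1: {6}:1  {7}:1
  |U|=2: {4,7}:1  {5,6}:1  {6,7}:2
  |U|=3: {3,5,6}:1  {4,6,7}:3  {5,6,7}:3
  |U|=4: {3,5,6,7}:4  {4,5,6,7}:6
  |U|=5: {3,4,5,6,7}:10
  |U|=6: {0,3,4,5,6,7}:10  {2,3,4,5,6,7}:10
  start at 0(x): 10
  start at 1(c): 20
sum over floor = 30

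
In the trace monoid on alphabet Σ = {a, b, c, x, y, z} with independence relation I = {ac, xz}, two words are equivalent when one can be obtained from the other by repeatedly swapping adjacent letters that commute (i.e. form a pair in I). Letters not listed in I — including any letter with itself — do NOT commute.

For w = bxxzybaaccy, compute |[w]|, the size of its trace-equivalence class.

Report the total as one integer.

18

drop 0:b onto floor
drop 1:x onto {0:b}
drop 2:x onto {1:x}
drop 3:z onto {0:b}
drop 4:y onto {2:x, 3:z}
drop 5:b onto {4:y}
drop 6:a onto {5:b}
drop 7:a onto {6:a}
drop 8:c onto {5:b}
drop 9:c onto {8:c}
drop 10:y onto {7:a, 9:c}
ground layer = {0:b}
drop-orders for the pieces not yet dropped (sum over which currently-grounded one goes next):
  1 to go: {10} 1
  2 to go: {7,10} 1  {9,10} 1
  3 to go: {6,7,10} 1  {7,9,10} 2  {8,9,10} 1
  4 to go: {6,7,9,10} 3  {7,8,9,10} 3
  5 to go: {6,7,8,9,10} 6
  6 to go: {5,6,7,8,9,10} 6
  7 to go: {4,5,6,7,8,9,10} 6
  8 to go: {2,4,5,6,7,8,9,10} 6  {3,4,5,6,7,8,9,10} 6
  9 to go: {1,2,4,5,6,7,8,9,10} 6  {2,3,4,5,6,7,8,9,10} 12
  if 0:b drops first: 18 orders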